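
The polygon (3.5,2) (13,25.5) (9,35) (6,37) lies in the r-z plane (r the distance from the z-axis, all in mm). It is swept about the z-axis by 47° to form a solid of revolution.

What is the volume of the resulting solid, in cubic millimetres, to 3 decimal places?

Profile (r,z), 4 vertices: (3.5,2) (13,25.5) (9,35) (6,37)
edge 0: (3.5,2)→(13,25.5)  cross = 3.5·25.5 − 13·2 = 63.2500; (r_i+r_j)·cross = 16.5·63.2500 = 1043.6250
edge 1: (13,25.5)→(9,35)  cross = 13·35 − 9·25.5 = 225.5000; (r_i+r_j)·cross = 22·225.5000 = 4961.0000
edge 2: (9,35)→(6,37)  cross = 9·37 − 6·35 = 123.0000; (r_i+r_j)·cross = 15·123.0000 = 1845.0000
edge 3: (6,37)→(3.5,2)  cross = 6·2 − 3.5·37 = -117.5000; (r_i+r_j)·cross = 9.5·-117.5000 = -1116.2500
Σcross = 294.2500 → A = |Σcross|/2 = 147.1250 mm²
Σ(r_i+r_j)·cross = 6733.3750 → first moment M = |Σ|/6 = 1122.2292
R_c = M/A = 1122.2292/147.1250 = 7.6277 mm
θ = 47° = 0.820305 rad
V = θ·R_c·A = 0.820305·7.6277·147.1250 = 920.570 mm³

Volume = 920.570 mm³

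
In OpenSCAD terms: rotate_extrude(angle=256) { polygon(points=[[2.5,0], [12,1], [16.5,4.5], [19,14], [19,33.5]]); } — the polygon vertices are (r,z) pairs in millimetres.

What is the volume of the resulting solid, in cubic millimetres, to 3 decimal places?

Volume = 13812.675 mm³

Profile (r,z), 5 vertices: (2.5,0) (12,1) (16.5,4.5) (19,14) (19,33.5)
edge 0: (2.5,0)→(12,1)  cross = 2.5·1 − 12·0 = 2.5000; (r_i+r_j)·cross = 14.5·2.5000 = 36.2500
edge 1: (12,1)→(16.5,4.5)  cross = 12·4.5 − 16.5·1 = 37.5000; (r_i+r_j)·cross = 28.5·37.5000 = 1068.7500
edge 2: (16.5,4.5)→(19,14)  cross = 16.5·14 − 19·4.5 = 145.5000; (r_i+r_j)·cross = 35.5·145.5000 = 5165.2500
edge 3: (19,14)→(19,33.5)  cross = 19·33.5 − 19·14 = 370.5000; (r_i+r_j)·cross = 38·370.5000 = 14079.0000
edge 4: (19,33.5)→(2.5,0)  cross = 19·0 − 2.5·33.5 = -83.7500; (r_i+r_j)·cross = 21.5·-83.7500 = -1800.6250
Σcross = 472.2500 → A = |Σcross|/2 = 236.1250 mm²
Σ(r_i+r_j)·cross = 18548.6250 → first moment M = |Σ|/6 = 3091.4375
R_c = M/A = 3091.4375/236.1250 = 13.0924 mm
θ = 256° = 4.468043 rad
V = θ·R_c·A = 4.468043·13.0924·236.1250 = 13812.675 mm³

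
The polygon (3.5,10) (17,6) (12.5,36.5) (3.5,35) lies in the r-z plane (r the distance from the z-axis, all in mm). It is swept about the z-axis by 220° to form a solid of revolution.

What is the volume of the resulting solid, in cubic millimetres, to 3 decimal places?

Profile (r,z), 4 vertices: (3.5,10) (17,6) (12.5,36.5) (3.5,35)
edge 0: (3.5,10)→(17,6)  cross = 3.5·6 − 17·10 = -149.0000; (r_i+r_j)·cross = 20.5·-149.0000 = -3054.5000
edge 1: (17,6)→(12.5,36.5)  cross = 17·36.5 − 12.5·6 = 545.5000; (r_i+r_j)·cross = 29.5·545.5000 = 16092.2500
edge 2: (12.5,36.5)→(3.5,35)  cross = 12.5·35 − 3.5·36.5 = 309.7500; (r_i+r_j)·cross = 16·309.7500 = 4956.0000
edge 3: (3.5,35)→(3.5,10)  cross = 3.5·10 − 3.5·35 = -87.5000; (r_i+r_j)·cross = 7·-87.5000 = -612.5000
Σcross = 618.7500 → A = |Σcross|/2 = 309.3750 mm²
Σ(r_i+r_j)·cross = 17381.2500 → first moment M = |Σ|/6 = 2896.8750
R_c = M/A = 2896.8750/309.3750 = 9.3636 mm
θ = 220° = 3.839724 rad
V = θ·R_c·A = 3.839724·9.3636·309.3750 = 11123.201 mm³

Volume = 11123.201 mm³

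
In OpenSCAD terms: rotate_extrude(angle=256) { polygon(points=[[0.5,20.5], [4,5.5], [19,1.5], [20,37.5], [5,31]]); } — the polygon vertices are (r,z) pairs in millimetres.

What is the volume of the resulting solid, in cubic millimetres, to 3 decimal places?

Profile (r,z), 5 vertices: (0.5,20.5) (4,5.5) (19,1.5) (20,37.5) (5,31)
edge 0: (0.5,20.5)→(4,5.5)  cross = 0.5·5.5 − 4·20.5 = -79.2500; (r_i+r_j)·cross = 4.5·-79.2500 = -356.6250
edge 1: (4,5.5)→(19,1.5)  cross = 4·1.5 − 19·5.5 = -98.5000; (r_i+r_j)·cross = 23·-98.5000 = -2265.5000
edge 2: (19,1.5)→(20,37.5)  cross = 19·37.5 − 20·1.5 = 682.5000; (r_i+r_j)·cross = 39·682.5000 = 26617.5000
edge 3: (20,37.5)→(5,31)  cross = 20·31 − 5·37.5 = 432.5000; (r_i+r_j)·cross = 25·432.5000 = 10812.5000
edge 4: (5,31)→(0.5,20.5)  cross = 5·20.5 − 0.5·31 = 87.0000; (r_i+r_j)·cross = 5.5·87.0000 = 478.5000
Σcross = 1024.2500 → A = |Σcross|/2 = 512.1250 mm²
Σ(r_i+r_j)·cross = 35286.3750 → first moment M = |Σ|/6 = 5881.0625
R_c = M/A = 5881.0625/512.1250 = 11.4836 mm
θ = 256° = 4.468043 rad
V = θ·R_c·A = 4.468043·11.4836·512.1250 = 26276.839 mm³

Volume = 26276.839 mm³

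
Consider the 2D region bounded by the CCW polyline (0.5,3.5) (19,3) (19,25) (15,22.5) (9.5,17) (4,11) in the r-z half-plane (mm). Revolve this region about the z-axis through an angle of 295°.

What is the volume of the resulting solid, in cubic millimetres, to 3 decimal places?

Profile (r,z), 6 vertices: (0.5,3.5) (19,3) (19,25) (15,22.5) (9.5,17) (4,11)
edge 0: (0.5,3.5)→(19,3)  cross = 0.5·3 − 19·3.5 = -65.0000; (r_i+r_j)·cross = 19.5·-65.0000 = -1267.5000
edge 1: (19,3)→(19,25)  cross = 19·25 − 19·3 = 418.0000; (r_i+r_j)·cross = 38·418.0000 = 15884.0000
edge 2: (19,25)→(15,22.5)  cross = 19·22.5 − 15·25 = 52.5000; (r_i+r_j)·cross = 34·52.5000 = 1785.0000
edge 3: (15,22.5)→(9.5,17)  cross = 15·17 − 9.5·22.5 = 41.2500; (r_i+r_j)·cross = 24.5·41.2500 = 1010.6250
edge 4: (9.5,17)→(4,11)  cross = 9.5·11 − 4·17 = 36.5000; (r_i+r_j)·cross = 13.5·36.5000 = 492.7500
edge 5: (4,11)→(0.5,3.5)  cross = 4·3.5 − 0.5·11 = 8.5000; (r_i+r_j)·cross = 4.5·8.5000 = 38.2500
Σcross = 491.7500 → A = |Σcross|/2 = 245.8750 mm²
Σ(r_i+r_j)·cross = 17943.1250 → first moment M = |Σ|/6 = 2990.5208
R_c = M/A = 2990.5208/245.8750 = 12.1628 mm
θ = 295° = 5.148721 rad
V = θ·R_c·A = 5.148721·12.1628·245.8750 = 15397.358 mm³

Volume = 15397.358 mm³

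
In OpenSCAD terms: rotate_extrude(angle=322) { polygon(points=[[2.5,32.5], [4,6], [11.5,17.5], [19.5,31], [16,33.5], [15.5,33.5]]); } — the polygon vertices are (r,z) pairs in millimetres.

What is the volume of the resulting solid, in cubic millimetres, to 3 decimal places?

Profile (r,z), 6 vertices: (2.5,32.5) (4,6) (11.5,17.5) (19.5,31) (16,33.5) (15.5,33.5)
edge 0: (2.5,32.5)→(4,6)  cross = 2.5·6 − 4·32.5 = -115.0000; (r_i+r_j)·cross = 6.5·-115.0000 = -747.5000
edge 1: (4,6)→(11.5,17.5)  cross = 4·17.5 − 11.5·6 = 1.0000; (r_i+r_j)·cross = 15.5·1.0000 = 15.5000
edge 2: (11.5,17.5)→(19.5,31)  cross = 11.5·31 − 19.5·17.5 = 15.2500; (r_i+r_j)·cross = 31·15.2500 = 472.7500
edge 3: (19.5,31)→(16,33.5)  cross = 19.5·33.5 − 16·31 = 157.2500; (r_i+r_j)·cross = 35.5·157.2500 = 5582.3750
edge 4: (16,33.5)→(15.5,33.5)  cross = 16·33.5 − 15.5·33.5 = 16.7500; (r_i+r_j)·cross = 31.5·16.7500 = 527.6250
edge 5: (15.5,33.5)→(2.5,32.5)  cross = 15.5·32.5 − 2.5·33.5 = 420.0000; (r_i+r_j)·cross = 18·420.0000 = 7560.0000
Σcross = 495.2500 → A = |Σcross|/2 = 247.6250 mm²
Σ(r_i+r_j)·cross = 13410.7500 → first moment M = |Σ|/6 = 2235.1250
R_c = M/A = 2235.1250/247.6250 = 9.0262 mm
θ = 322° = 5.619960 rad
V = θ·R_c·A = 5.619960·9.0262·247.6250 = 12561.314 mm³

Volume = 12561.314 mm³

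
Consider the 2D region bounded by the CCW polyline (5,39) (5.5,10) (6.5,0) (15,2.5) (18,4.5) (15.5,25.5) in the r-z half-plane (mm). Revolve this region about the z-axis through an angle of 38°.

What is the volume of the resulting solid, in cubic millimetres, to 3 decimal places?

Profile (r,z), 6 vertices: (5,39) (5.5,10) (6.5,0) (15,2.5) (18,4.5) (15.5,25.5)
edge 0: (5,39)→(5.5,10)  cross = 5·10 − 5.5·39 = -164.5000; (r_i+r_j)·cross = 10.5·-164.5000 = -1727.2500
edge 1: (5.5,10)→(6.5,0)  cross = 5.5·0 − 6.5·10 = -65.0000; (r_i+r_j)·cross = 12·-65.0000 = -780.0000
edge 2: (6.5,0)→(15,2.5)  cross = 6.5·2.5 − 15·0 = 16.2500; (r_i+r_j)·cross = 21.5·16.2500 = 349.3750
edge 3: (15,2.5)→(18,4.5)  cross = 15·4.5 − 18·2.5 = 22.5000; (r_i+r_j)·cross = 33·22.5000 = 742.5000
edge 4: (18,4.5)→(15.5,25.5)  cross = 18·25.5 − 15.5·4.5 = 389.2500; (r_i+r_j)·cross = 33.5·389.2500 = 13039.8750
edge 5: (15.5,25.5)→(5,39)  cross = 15.5·39 − 5·25.5 = 477.0000; (r_i+r_j)·cross = 20.5·477.0000 = 9778.5000
Σcross = 675.5000 → A = |Σcross|/2 = 337.7500 mm²
Σ(r_i+r_j)·cross = 21403.0000 → first moment M = |Σ|/6 = 3567.1667
R_c = M/A = 3567.1667/337.7500 = 10.5616 mm
θ = 38° = 0.663225 rad
V = θ·R_c·A = 0.663225·10.5616·337.7500 = 2365.835 mm³

Volume = 2365.835 mm³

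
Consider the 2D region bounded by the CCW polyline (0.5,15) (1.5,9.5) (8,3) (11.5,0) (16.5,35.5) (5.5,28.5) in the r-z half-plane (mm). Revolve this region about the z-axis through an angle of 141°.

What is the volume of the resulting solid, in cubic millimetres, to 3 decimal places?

Volume = 6768.745 mm³

Profile (r,z), 6 vertices: (0.5,15) (1.5,9.5) (8,3) (11.5,0) (16.5,35.5) (5.5,28.5)
edge 0: (0.5,15)→(1.5,9.5)  cross = 0.5·9.5 − 1.5·15 = -17.7500; (r_i+r_j)·cross = 2·-17.7500 = -35.5000
edge 1: (1.5,9.5)→(8,3)  cross = 1.5·3 − 8·9.5 = -71.5000; (r_i+r_j)·cross = 9.5·-71.5000 = -679.2500
edge 2: (8,3)→(11.5,0)  cross = 8·0 − 11.5·3 = -34.5000; (r_i+r_j)·cross = 19.5·-34.5000 = -672.7500
edge 3: (11.5,0)→(16.5,35.5)  cross = 11.5·35.5 − 16.5·0 = 408.2500; (r_i+r_j)·cross = 28·408.2500 = 11431.0000
edge 4: (16.5,35.5)→(5.5,28.5)  cross = 16.5·28.5 − 5.5·35.5 = 275.0000; (r_i+r_j)·cross = 22·275.0000 = 6050.0000
edge 5: (5.5,28.5)→(0.5,15)  cross = 5.5·15 − 0.5·28.5 = 68.2500; (r_i+r_j)·cross = 6·68.2500 = 409.5000
Σcross = 627.7500 → A = |Σcross|/2 = 313.8750 mm²
Σ(r_i+r_j)·cross = 16503.0000 → first moment M = |Σ|/6 = 2750.5000
R_c = M/A = 2750.5000/313.8750 = 8.7630 mm
θ = 141° = 2.460914 rad
V = θ·R_c·A = 2.460914·8.7630·313.8750 = 6768.745 mm³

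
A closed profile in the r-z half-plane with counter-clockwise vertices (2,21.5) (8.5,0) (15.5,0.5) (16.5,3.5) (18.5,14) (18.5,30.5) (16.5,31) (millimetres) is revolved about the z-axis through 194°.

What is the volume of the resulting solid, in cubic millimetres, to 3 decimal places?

Profile (r,z), 7 vertices: (2,21.5) (8.5,0) (15.5,0.5) (16.5,3.5) (18.5,14) (18.5,30.5) (16.5,31)
edge 0: (2,21.5)→(8.5,0)  cross = 2·0 − 8.5·21.5 = -182.7500; (r_i+r_j)·cross = 10.5·-182.7500 = -1918.8750
edge 1: (8.5,0)→(15.5,0.5)  cross = 8.5·0.5 − 15.5·0 = 4.2500; (r_i+r_j)·cross = 24·4.2500 = 102.0000
edge 2: (15.5,0.5)→(16.5,3.5)  cross = 15.5·3.5 − 16.5·0.5 = 46.0000; (r_i+r_j)·cross = 32·46.0000 = 1472.0000
edge 3: (16.5,3.5)→(18.5,14)  cross = 16.5·14 − 18.5·3.5 = 166.2500; (r_i+r_j)·cross = 35·166.2500 = 5818.7500
edge 4: (18.5,14)→(18.5,30.5)  cross = 18.5·30.5 − 18.5·14 = 305.2500; (r_i+r_j)·cross = 37·305.2500 = 11294.2500
edge 5: (18.5,30.5)→(16.5,31)  cross = 18.5·31 − 16.5·30.5 = 70.2500; (r_i+r_j)·cross = 35·70.2500 = 2458.7500
edge 6: (16.5,31)→(2,21.5)  cross = 16.5·21.5 − 2·31 = 292.7500; (r_i+r_j)·cross = 18.5·292.7500 = 5415.8750
Σcross = 702.0000 → A = |Σcross|/2 = 351.0000 mm²
Σ(r_i+r_j)·cross = 24642.7500 → first moment M = |Σ|/6 = 4107.1250
R_c = M/A = 4107.1250/351.0000 = 11.7012 mm
θ = 194° = 3.385939 rad
V = θ·R_c·A = 3.385939·11.7012·351.0000 = 13906.474 mm³

Volume = 13906.474 mm³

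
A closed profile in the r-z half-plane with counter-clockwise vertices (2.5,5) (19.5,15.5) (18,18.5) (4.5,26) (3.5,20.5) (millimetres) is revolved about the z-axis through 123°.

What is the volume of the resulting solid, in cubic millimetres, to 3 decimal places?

Volume = 3662.901 mm³

Profile (r,z), 5 vertices: (2.5,5) (19.5,15.5) (18,18.5) (4.5,26) (3.5,20.5)
edge 0: (2.5,5)→(19.5,15.5)  cross = 2.5·15.5 − 19.5·5 = -58.7500; (r_i+r_j)·cross = 22·-58.7500 = -1292.5000
edge 1: (19.5,15.5)→(18,18.5)  cross = 19.5·18.5 − 18·15.5 = 81.7500; (r_i+r_j)·cross = 37.5·81.7500 = 3065.6250
edge 2: (18,18.5)→(4.5,26)  cross = 18·26 − 4.5·18.5 = 384.7500; (r_i+r_j)·cross = 22.5·384.7500 = 8656.8750
edge 3: (4.5,26)→(3.5,20.5)  cross = 4.5·20.5 − 3.5·26 = 1.2500; (r_i+r_j)·cross = 8·1.2500 = 10.0000
edge 4: (3.5,20.5)→(2.5,5)  cross = 3.5·5 − 2.5·20.5 = -33.7500; (r_i+r_j)·cross = 6·-33.7500 = -202.5000
Σcross = 375.2500 → A = |Σcross|/2 = 187.6250 mm²
Σ(r_i+r_j)·cross = 10237.5000 → first moment M = |Σ|/6 = 1706.2500
R_c = M/A = 1706.2500/187.6250 = 9.0939 mm
θ = 123° = 2.146755 rad
V = θ·R_c·A = 2.146755·9.0939·187.6250 = 3662.901 mm³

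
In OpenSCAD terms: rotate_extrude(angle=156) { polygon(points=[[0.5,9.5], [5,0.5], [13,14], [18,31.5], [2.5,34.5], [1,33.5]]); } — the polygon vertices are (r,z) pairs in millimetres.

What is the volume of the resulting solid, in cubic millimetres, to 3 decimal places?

Volume = 7733.982 mm³

Profile (r,z), 6 vertices: (0.5,9.5) (5,0.5) (13,14) (18,31.5) (2.5,34.5) (1,33.5)
edge 0: (0.5,9.5)→(5,0.5)  cross = 0.5·0.5 − 5·9.5 = -47.2500; (r_i+r_j)·cross = 5.5·-47.2500 = -259.8750
edge 1: (5,0.5)→(13,14)  cross = 5·14 − 13·0.5 = 63.5000; (r_i+r_j)·cross = 18·63.5000 = 1143.0000
edge 2: (13,14)→(18,31.5)  cross = 13·31.5 − 18·14 = 157.5000; (r_i+r_j)·cross = 31·157.5000 = 4882.5000
edge 3: (18,31.5)→(2.5,34.5)  cross = 18·34.5 − 2.5·31.5 = 542.2500; (r_i+r_j)·cross = 20.5·542.2500 = 11116.1250
edge 4: (2.5,34.5)→(1,33.5)  cross = 2.5·33.5 − 1·34.5 = 49.2500; (r_i+r_j)·cross = 3.5·49.2500 = 172.3750
edge 5: (1,33.5)→(0.5,9.5)  cross = 1·9.5 − 0.5·33.5 = -7.2500; (r_i+r_j)·cross = 1.5·-7.2500 = -10.8750
Σcross = 758.0000 → A = |Σcross|/2 = 379.0000 mm²
Σ(r_i+r_j)·cross = 17043.2500 → first moment M = |Σ|/6 = 2840.5417
R_c = M/A = 2840.5417/379.0000 = 7.4948 mm
θ = 156° = 2.722714 rad
V = θ·R_c·A = 2.722714·7.4948·379.0000 = 7733.982 mm³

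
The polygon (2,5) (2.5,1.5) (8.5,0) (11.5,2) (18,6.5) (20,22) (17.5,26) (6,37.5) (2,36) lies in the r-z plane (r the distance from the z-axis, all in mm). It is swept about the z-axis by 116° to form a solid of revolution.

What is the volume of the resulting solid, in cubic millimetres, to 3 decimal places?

Profile (r,z), 9 vertices: (2,5) (2.5,1.5) (8.5,0) (11.5,2) (18,6.5) (20,22) (17.5,26) (6,37.5) (2,36)
edge 0: (2,5)→(2.5,1.5)  cross = 2·1.5 − 2.5·5 = -9.5000; (r_i+r_j)·cross = 4.5·-9.5000 = -42.7500
edge 1: (2.5,1.5)→(8.5,0)  cross = 2.5·0 − 8.5·1.5 = -12.7500; (r_i+r_j)·cross = 11·-12.7500 = -140.2500
edge 2: (8.5,0)→(11.5,2)  cross = 8.5·2 − 11.5·0 = 17.0000; (r_i+r_j)·cross = 20·17.0000 = 340.0000
edge 3: (11.5,2)→(18,6.5)  cross = 11.5·6.5 − 18·2 = 38.7500; (r_i+r_j)·cross = 29.5·38.7500 = 1143.1250
edge 4: (18,6.5)→(20,22)  cross = 18·22 − 20·6.5 = 266.0000; (r_i+r_j)·cross = 38·266.0000 = 10108.0000
edge 5: (20,22)→(17.5,26)  cross = 20·26 − 17.5·22 = 135.0000; (r_i+r_j)·cross = 37.5·135.0000 = 5062.5000
edge 6: (17.5,26)→(6,37.5)  cross = 17.5·37.5 − 6·26 = 500.2500; (r_i+r_j)·cross = 23.5·500.2500 = 11755.8750
edge 7: (6,37.5)→(2,36)  cross = 6·36 − 2·37.5 = 141.0000; (r_i+r_j)·cross = 8·141.0000 = 1128.0000
edge 8: (2,36)→(2,5)  cross = 2·5 − 2·36 = -62.0000; (r_i+r_j)·cross = 4·-62.0000 = -248.0000
Σcross = 1013.7500 → A = |Σcross|/2 = 506.8750 mm²
Σ(r_i+r_j)·cross = 29106.5000 → first moment M = |Σ|/6 = 4851.0833
R_c = M/A = 4851.0833/506.8750 = 9.5706 mm
θ = 116° = 2.024582 rad
V = θ·R_c·A = 2.024582·9.5706·506.8750 = 9821.416 mm³

Volume = 9821.416 mm³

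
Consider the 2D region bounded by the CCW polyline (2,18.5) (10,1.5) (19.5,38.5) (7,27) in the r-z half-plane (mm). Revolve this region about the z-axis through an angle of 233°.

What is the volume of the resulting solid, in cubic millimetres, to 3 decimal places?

Profile (r,z), 4 vertices: (2,18.5) (10,1.5) (19.5,38.5) (7,27)
edge 0: (2,18.5)→(10,1.5)  cross = 2·1.5 − 10·18.5 = -182.0000; (r_i+r_j)·cross = 12·-182.0000 = -2184.0000
edge 1: (10,1.5)→(19.5,38.5)  cross = 10·38.5 − 19.5·1.5 = 355.7500; (r_i+r_j)·cross = 29.5·355.7500 = 10494.6250
edge 2: (19.5,38.5)→(7,27)  cross = 19.5·27 − 7·38.5 = 257.0000; (r_i+r_j)·cross = 26.5·257.0000 = 6810.5000
edge 3: (7,27)→(2,18.5)  cross = 7·18.5 − 2·27 = 75.5000; (r_i+r_j)·cross = 9·75.5000 = 679.5000
Σcross = 506.2500 → A = |Σcross|/2 = 253.1250 mm²
Σ(r_i+r_j)·cross = 15800.6250 → first moment M = |Σ|/6 = 2633.4375
R_c = M/A = 2633.4375/253.1250 = 10.4037 mm
θ = 233° = 4.066617 rad
V = θ·R_c·A = 4.066617·10.4037·253.1250 = 10709.182 mm³

Volume = 10709.182 mm³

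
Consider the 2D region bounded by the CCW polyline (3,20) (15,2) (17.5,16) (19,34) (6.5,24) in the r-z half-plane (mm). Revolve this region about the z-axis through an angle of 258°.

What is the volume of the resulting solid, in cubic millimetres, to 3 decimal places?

Profile (r,z), 5 vertices: (3,20) (15,2) (17.5,16) (19,34) (6.5,24)
edge 0: (3,20)→(15,2)  cross = 3·2 − 15·20 = -294.0000; (r_i+r_j)·cross = 18·-294.0000 = -5292.0000
edge 1: (15,2)→(17.5,16)  cross = 15·16 − 17.5·2 = 205.0000; (r_i+r_j)·cross = 32.5·205.0000 = 6662.5000
edge 2: (17.5,16)→(19,34)  cross = 17.5·34 − 19·16 = 291.0000; (r_i+r_j)·cross = 36.5·291.0000 = 10621.5000
edge 3: (19,34)→(6.5,24)  cross = 19·24 − 6.5·34 = 235.0000; (r_i+r_j)·cross = 25.5·235.0000 = 5992.5000
edge 4: (6.5,24)→(3,20)  cross = 6.5·20 − 3·24 = 58.0000; (r_i+r_j)·cross = 9.5·58.0000 = 551.0000
Σcross = 495.0000 → A = |Σcross|/2 = 247.5000 mm²
Σ(r_i+r_j)·cross = 18535.5000 → first moment M = |Σ|/6 = 3089.2500
R_c = M/A = 3089.2500/247.5000 = 12.4818 mm
θ = 258° = 4.502949 rad
V = θ·R_c·A = 4.502949·12.4818·247.5000 = 13910.737 mm³

Volume = 13910.737 mm³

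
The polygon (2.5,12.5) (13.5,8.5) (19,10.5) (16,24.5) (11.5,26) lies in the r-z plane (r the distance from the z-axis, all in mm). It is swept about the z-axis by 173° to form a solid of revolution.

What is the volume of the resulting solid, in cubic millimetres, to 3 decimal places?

Volume = 6142.003 mm³

Profile (r,z), 5 vertices: (2.5,12.5) (13.5,8.5) (19,10.5) (16,24.5) (11.5,26)
edge 0: (2.5,12.5)→(13.5,8.5)  cross = 2.5·8.5 − 13.5·12.5 = -147.5000; (r_i+r_j)·cross = 16·-147.5000 = -2360.0000
edge 1: (13.5,8.5)→(19,10.5)  cross = 13.5·10.5 − 19·8.5 = -19.7500; (r_i+r_j)·cross = 32.5·-19.7500 = -641.8750
edge 2: (19,10.5)→(16,24.5)  cross = 19·24.5 − 16·10.5 = 297.5000; (r_i+r_j)·cross = 35·297.5000 = 10412.5000
edge 3: (16,24.5)→(11.5,26)  cross = 16·26 − 11.5·24.5 = 134.2500; (r_i+r_j)·cross = 27.5·134.2500 = 3691.8750
edge 4: (11.5,26)→(2.5,12.5)  cross = 11.5·12.5 − 2.5·26 = 78.7500; (r_i+r_j)·cross = 14·78.7500 = 1102.5000
Σcross = 343.2500 → A = |Σcross|/2 = 171.6250 mm²
Σ(r_i+r_j)·cross = 12205.0000 → first moment M = |Σ|/6 = 2034.1667
R_c = M/A = 2034.1667/171.6250 = 11.8524 mm
θ = 173° = 3.019420 rad
V = θ·R_c·A = 3.019420·11.8524·171.6250 = 6142.003 mm³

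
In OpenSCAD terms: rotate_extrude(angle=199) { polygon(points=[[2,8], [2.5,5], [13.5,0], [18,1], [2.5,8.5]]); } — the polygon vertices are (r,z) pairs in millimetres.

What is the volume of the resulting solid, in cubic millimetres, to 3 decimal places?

Profile (r,z), 5 vertices: (2,8) (2.5,5) (13.5,0) (18,1) (2.5,8.5)
edge 0: (2,8)→(2.5,5)  cross = 2·5 − 2.5·8 = -10.0000; (r_i+r_j)·cross = 4.5·-10.0000 = -45.0000
edge 1: (2.5,5)→(13.5,0)  cross = 2.5·0 − 13.5·5 = -67.5000; (r_i+r_j)·cross = 16·-67.5000 = -1080.0000
edge 2: (13.5,0)→(18,1)  cross = 13.5·1 − 18·0 = 13.5000; (r_i+r_j)·cross = 31.5·13.5000 = 425.2500
edge 3: (18,1)→(2.5,8.5)  cross = 18·8.5 − 2.5·1 = 150.5000; (r_i+r_j)·cross = 20.5·150.5000 = 3085.2500
edge 4: (2.5,8.5)→(2,8)  cross = 2.5·8 − 2·8.5 = 3.0000; (r_i+r_j)·cross = 4.5·3.0000 = 13.5000
Σcross = 89.5000 → A = |Σcross|/2 = 44.7500 mm²
Σ(r_i+r_j)·cross = 2399.0000 → first moment M = |Σ|/6 = 399.8333
R_c = M/A = 399.8333/44.7500 = 8.9348 mm
θ = 199° = 3.473205 rad
V = θ·R_c·A = 3.473205·8.9348·44.7500 = 1388.703 mm³

Volume = 1388.703 mm³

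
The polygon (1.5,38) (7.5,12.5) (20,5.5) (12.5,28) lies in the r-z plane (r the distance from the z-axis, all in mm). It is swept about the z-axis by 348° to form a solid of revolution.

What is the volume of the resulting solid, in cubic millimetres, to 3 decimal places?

Volume = 14061.481 mm³

Profile (r,z), 4 vertices: (1.5,38) (7.5,12.5) (20,5.5) (12.5,28)
edge 0: (1.5,38)→(7.5,12.5)  cross = 1.5·12.5 − 7.5·38 = -266.2500; (r_i+r_j)·cross = 9·-266.2500 = -2396.2500
edge 1: (7.5,12.5)→(20,5.5)  cross = 7.5·5.5 − 20·12.5 = -208.7500; (r_i+r_j)·cross = 27.5·-208.7500 = -5740.6250
edge 2: (20,5.5)→(12.5,28)  cross = 20·28 − 12.5·5.5 = 491.2500; (r_i+r_j)·cross = 32.5·491.2500 = 15965.6250
edge 3: (12.5,28)→(1.5,38)  cross = 12.5·38 − 1.5·28 = 433.0000; (r_i+r_j)·cross = 14·433.0000 = 6062.0000
Σcross = 449.2500 → A = |Σcross|/2 = 224.6250 mm²
Σ(r_i+r_j)·cross = 13890.7500 → first moment M = |Σ|/6 = 2315.1250
R_c = M/A = 2315.1250/224.6250 = 10.3066 mm
θ = 348° = 6.073746 rad
V = θ·R_c·A = 6.073746·10.3066·224.6250 = 14061.481 mm³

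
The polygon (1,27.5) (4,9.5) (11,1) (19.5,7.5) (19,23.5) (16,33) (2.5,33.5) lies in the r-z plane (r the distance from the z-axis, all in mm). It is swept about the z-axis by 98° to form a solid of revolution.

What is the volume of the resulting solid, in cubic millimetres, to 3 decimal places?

Volume = 8371.379 mm³

Profile (r,z), 7 vertices: (1,27.5) (4,9.5) (11,1) (19.5,7.5) (19,23.5) (16,33) (2.5,33.5)
edge 0: (1,27.5)→(4,9.5)  cross = 1·9.5 − 4·27.5 = -100.5000; (r_i+r_j)·cross = 5·-100.5000 = -502.5000
edge 1: (4,9.5)→(11,1)  cross = 4·1 − 11·9.5 = -100.5000; (r_i+r_j)·cross = 15·-100.5000 = -1507.5000
edge 2: (11,1)→(19.5,7.5)  cross = 11·7.5 − 19.5·1 = 63.0000; (r_i+r_j)·cross = 30.5·63.0000 = 1921.5000
edge 3: (19.5,7.5)→(19,23.5)  cross = 19.5·23.5 − 19·7.5 = 315.7500; (r_i+r_j)·cross = 38.5·315.7500 = 12156.3750
edge 4: (19,23.5)→(16,33)  cross = 19·33 − 16·23.5 = 251.0000; (r_i+r_j)·cross = 35·251.0000 = 8785.0000
edge 5: (16,33)→(2.5,33.5)  cross = 16·33.5 − 2.5·33 = 453.5000; (r_i+r_j)·cross = 18.5·453.5000 = 8389.7500
edge 6: (2.5,33.5)→(1,27.5)  cross = 2.5·27.5 − 1·33.5 = 35.2500; (r_i+r_j)·cross = 3.5·35.2500 = 123.3750
Σcross = 917.5000 → A = |Σcross|/2 = 458.7500 mm²
Σ(r_i+r_j)·cross = 29366.0000 → first moment M = |Σ|/6 = 4894.3333
R_c = M/A = 4894.3333/458.7500 = 10.6688 mm
θ = 98° = 1.710423 rad
V = θ·R_c·A = 1.710423·10.6688·458.7500 = 8371.379 mm³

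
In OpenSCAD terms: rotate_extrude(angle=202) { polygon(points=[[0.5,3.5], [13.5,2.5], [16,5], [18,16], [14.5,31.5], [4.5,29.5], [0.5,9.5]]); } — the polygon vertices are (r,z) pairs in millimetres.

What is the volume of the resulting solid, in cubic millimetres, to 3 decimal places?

Volume = 13085.576 mm³

Profile (r,z), 7 vertices: (0.5,3.5) (13.5,2.5) (16,5) (18,16) (14.5,31.5) (4.5,29.5) (0.5,9.5)
edge 0: (0.5,3.5)→(13.5,2.5)  cross = 0.5·2.5 − 13.5·3.5 = -46.0000; (r_i+r_j)·cross = 14·-46.0000 = -644.0000
edge 1: (13.5,2.5)→(16,5)  cross = 13.5·5 − 16·2.5 = 27.5000; (r_i+r_j)·cross = 29.5·27.5000 = 811.2500
edge 2: (16,5)→(18,16)  cross = 16·16 − 18·5 = 166.0000; (r_i+r_j)·cross = 34·166.0000 = 5644.0000
edge 3: (18,16)→(14.5,31.5)  cross = 18·31.5 − 14.5·16 = 335.0000; (r_i+r_j)·cross = 32.5·335.0000 = 10887.5000
edge 4: (14.5,31.5)→(4.5,29.5)  cross = 14.5·29.5 − 4.5·31.5 = 286.0000; (r_i+r_j)·cross = 19·286.0000 = 5434.0000
edge 5: (4.5,29.5)→(0.5,9.5)  cross = 4.5·9.5 − 0.5·29.5 = 28.0000; (r_i+r_j)·cross = 5·28.0000 = 140.0000
edge 6: (0.5,9.5)→(0.5,3.5)  cross = 0.5·3.5 − 0.5·9.5 = -3.0000; (r_i+r_j)·cross = 1·-3.0000 = -3.0000
Σcross = 793.5000 → A = |Σcross|/2 = 396.7500 mm²
Σ(r_i+r_j)·cross = 22269.7500 → first moment M = |Σ|/6 = 3711.6250
R_c = M/A = 3711.6250/396.7500 = 9.3551 mm
θ = 202° = 3.525565 rad
V = θ·R_c·A = 3.525565·9.3551·396.7500 = 13085.576 mm³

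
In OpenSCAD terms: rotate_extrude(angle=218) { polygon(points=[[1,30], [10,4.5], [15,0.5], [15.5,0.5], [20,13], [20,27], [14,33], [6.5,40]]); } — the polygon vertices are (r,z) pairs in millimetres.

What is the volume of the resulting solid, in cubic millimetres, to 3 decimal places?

Volume = 19665.121 mm³

Profile (r,z), 8 vertices: (1,30) (10,4.5) (15,0.5) (15.5,0.5) (20,13) (20,27) (14,33) (6.5,40)
edge 0: (1,30)→(10,4.5)  cross = 1·4.5 − 10·30 = -295.5000; (r_i+r_j)·cross = 11·-295.5000 = -3250.5000
edge 1: (10,4.5)→(15,0.5)  cross = 10·0.5 − 15·4.5 = -62.5000; (r_i+r_j)·cross = 25·-62.5000 = -1562.5000
edge 2: (15,0.5)→(15.5,0.5)  cross = 15·0.5 − 15.5·0.5 = -0.2500; (r_i+r_j)·cross = 30.5·-0.2500 = -7.6250
edge 3: (15.5,0.5)→(20,13)  cross = 15.5·13 − 20·0.5 = 191.5000; (r_i+r_j)·cross = 35.5·191.5000 = 6798.2500
edge 4: (20,13)→(20,27)  cross = 20·27 − 20·13 = 280.0000; (r_i+r_j)·cross = 40·280.0000 = 11200.0000
edge 5: (20,27)→(14,33)  cross = 20·33 − 14·27 = 282.0000; (r_i+r_j)·cross = 34·282.0000 = 9588.0000
edge 6: (14,33)→(6.5,40)  cross = 14·40 − 6.5·33 = 345.5000; (r_i+r_j)·cross = 20.5·345.5000 = 7082.7500
edge 7: (6.5,40)→(1,30)  cross = 6.5·30 − 1·40 = 155.0000; (r_i+r_j)·cross = 7.5·155.0000 = 1162.5000
Σcross = 895.7500 → A = |Σcross|/2 = 447.8750 mm²
Σ(r_i+r_j)·cross = 31010.8750 → first moment M = |Σ|/6 = 5168.4792
R_c = M/A = 5168.4792/447.8750 = 11.5400 mm
θ = 218° = 3.804818 rad
V = θ·R_c·A = 3.804818·11.5400·447.8750 = 19665.121 mm³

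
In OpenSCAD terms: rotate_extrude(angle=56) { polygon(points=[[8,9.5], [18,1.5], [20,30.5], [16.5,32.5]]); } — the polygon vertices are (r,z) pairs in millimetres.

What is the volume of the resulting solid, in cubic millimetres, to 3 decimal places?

Volume = 2999.715 mm³

Profile (r,z), 4 vertices: (8,9.5) (18,1.5) (20,30.5) (16.5,32.5)
edge 0: (8,9.5)→(18,1.5)  cross = 8·1.5 − 18·9.5 = -159.0000; (r_i+r_j)·cross = 26·-159.0000 = -4134.0000
edge 1: (18,1.5)→(20,30.5)  cross = 18·30.5 − 20·1.5 = 519.0000; (r_i+r_j)·cross = 38·519.0000 = 19722.0000
edge 2: (20,30.5)→(16.5,32.5)  cross = 20·32.5 − 16.5·30.5 = 146.7500; (r_i+r_j)·cross = 36.5·146.7500 = 5356.3750
edge 3: (16.5,32.5)→(8,9.5)  cross = 16.5·9.5 − 8·32.5 = -103.2500; (r_i+r_j)·cross = 24.5·-103.2500 = -2529.6250
Σcross = 403.5000 → A = |Σcross|/2 = 201.7500 mm²
Σ(r_i+r_j)·cross = 18414.7500 → first moment M = |Σ|/6 = 3069.1250
R_c = M/A = 3069.1250/201.7500 = 15.2125 mm
θ = 56° = 0.977384 rad
V = θ·R_c·A = 0.977384·15.2125·201.7500 = 2999.715 mm³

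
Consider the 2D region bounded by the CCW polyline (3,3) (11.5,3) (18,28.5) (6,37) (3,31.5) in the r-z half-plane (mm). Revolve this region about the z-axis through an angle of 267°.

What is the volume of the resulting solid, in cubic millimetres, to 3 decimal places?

Volume = 15358.582 mm³

Profile (r,z), 5 vertices: (3,3) (11.5,3) (18,28.5) (6,37) (3,31.5)
edge 0: (3,3)→(11.5,3)  cross = 3·3 − 11.5·3 = -25.5000; (r_i+r_j)·cross = 14.5·-25.5000 = -369.7500
edge 1: (11.5,3)→(18,28.5)  cross = 11.5·28.5 − 18·3 = 273.7500; (r_i+r_j)·cross = 29.5·273.7500 = 8075.6250
edge 2: (18,28.5)→(6,37)  cross = 18·37 − 6·28.5 = 495.0000; (r_i+r_j)·cross = 24·495.0000 = 11880.0000
edge 3: (6,37)→(3,31.5)  cross = 6·31.5 − 3·37 = 78.0000; (r_i+r_j)·cross = 9·78.0000 = 702.0000
edge 4: (3,31.5)→(3,3)  cross = 3·3 − 3·31.5 = -85.5000; (r_i+r_j)·cross = 6·-85.5000 = -513.0000
Σcross = 735.7500 → A = |Σcross|/2 = 367.8750 mm²
Σ(r_i+r_j)·cross = 19774.8750 → first moment M = |Σ|/6 = 3295.8125
R_c = M/A = 3295.8125/367.8750 = 8.9591 mm
θ = 267° = 4.660029 rad
V = θ·R_c·A = 4.660029·8.9591·367.8750 = 15358.582 mm³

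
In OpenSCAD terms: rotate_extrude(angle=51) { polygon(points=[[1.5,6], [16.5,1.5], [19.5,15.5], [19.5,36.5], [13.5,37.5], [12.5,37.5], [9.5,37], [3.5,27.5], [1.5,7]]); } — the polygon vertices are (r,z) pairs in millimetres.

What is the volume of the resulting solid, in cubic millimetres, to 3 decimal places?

Profile (r,z), 9 vertices: (1.5,6) (16.5,1.5) (19.5,15.5) (19.5,36.5) (13.5,37.5) (12.5,37.5) (9.5,37) (3.5,27.5) (1.5,7)
edge 0: (1.5,6)→(16.5,1.5)  cross = 1.5·1.5 − 16.5·6 = -96.7500; (r_i+r_j)·cross = 18·-96.7500 = -1741.5000
edge 1: (16.5,1.5)→(19.5,15.5)  cross = 16.5·15.5 − 19.5·1.5 = 226.5000; (r_i+r_j)·cross = 36·226.5000 = 8154.0000
edge 2: (19.5,15.5)→(19.5,36.5)  cross = 19.5·36.5 − 19.5·15.5 = 409.5000; (r_i+r_j)·cross = 39·409.5000 = 15970.5000
edge 3: (19.5,36.5)→(13.5,37.5)  cross = 19.5·37.5 − 13.5·36.5 = 238.5000; (r_i+r_j)·cross = 33·238.5000 = 7870.5000
edge 4: (13.5,37.5)→(12.5,37.5)  cross = 13.5·37.5 − 12.5·37.5 = 37.5000; (r_i+r_j)·cross = 26·37.5000 = 975.0000
edge 5: (12.5,37.5)→(9.5,37)  cross = 12.5·37 − 9.5·37.5 = 106.2500; (r_i+r_j)·cross = 22·106.2500 = 2337.5000
edge 6: (9.5,37)→(3.5,27.5)  cross = 9.5·27.5 − 3.5·37 = 131.7500; (r_i+r_j)·cross = 13·131.7500 = 1712.7500
edge 7: (3.5,27.5)→(1.5,7)  cross = 3.5·7 − 1.5·27.5 = -16.7500; (r_i+r_j)·cross = 5·-16.7500 = -83.7500
edge 8: (1.5,7)→(1.5,6)  cross = 1.5·6 − 1.5·7 = -1.5000; (r_i+r_j)·cross = 3·-1.5000 = -4.5000
Σcross = 1035.0000 → A = |Σcross|/2 = 517.5000 mm²
Σ(r_i+r_j)·cross = 35190.5000 → first moment M = |Σ|/6 = 5865.0833
R_c = M/A = 5865.0833/517.5000 = 11.3335 mm
θ = 51° = 0.890118 rad
V = θ·R_c·A = 0.890118·11.3335·517.5000 = 5220.616 mm³

Volume = 5220.616 mm³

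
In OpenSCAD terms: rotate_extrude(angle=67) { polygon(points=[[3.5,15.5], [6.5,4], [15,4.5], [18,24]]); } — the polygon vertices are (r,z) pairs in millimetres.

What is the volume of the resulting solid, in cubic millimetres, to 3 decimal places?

Profile (r,z), 4 vertices: (3.5,15.5) (6.5,4) (15,4.5) (18,24)
edge 0: (3.5,15.5)→(6.5,4)  cross = 3.5·4 − 6.5·15.5 = -86.7500; (r_i+r_j)·cross = 10·-86.7500 = -867.5000
edge 1: (6.5,4)→(15,4.5)  cross = 6.5·4.5 − 15·4 = -30.7500; (r_i+r_j)·cross = 21.5·-30.7500 = -661.1250
edge 2: (15,4.5)→(18,24)  cross = 15·24 − 18·4.5 = 279.0000; (r_i+r_j)·cross = 33·279.0000 = 9207.0000
edge 3: (18,24)→(3.5,15.5)  cross = 18·15.5 − 3.5·24 = 195.0000; (r_i+r_j)·cross = 21.5·195.0000 = 4192.5000
Σcross = 356.5000 → A = |Σcross|/2 = 178.2500 mm²
Σ(r_i+r_j)·cross = 11870.8750 → first moment M = |Σ|/6 = 1978.4792
R_c = M/A = 1978.4792/178.2500 = 11.0995 mm
θ = 67° = 1.169371 rad
V = θ·R_c·A = 1.169371·11.0995·178.2500 = 2313.575 mm³

Volume = 2313.575 mm³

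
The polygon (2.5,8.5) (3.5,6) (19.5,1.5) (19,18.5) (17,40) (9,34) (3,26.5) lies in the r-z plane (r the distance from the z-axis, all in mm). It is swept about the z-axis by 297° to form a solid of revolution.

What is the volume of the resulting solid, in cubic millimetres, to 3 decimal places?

Profile (r,z), 7 vertices: (2.5,8.5) (3.5,6) (19.5,1.5) (19,18.5) (17,40) (9,34) (3,26.5)
edge 0: (2.5,8.5)→(3.5,6)  cross = 2.5·6 − 3.5·8.5 = -14.7500; (r_i+r_j)·cross = 6·-14.7500 = -88.5000
edge 1: (3.5,6)→(19.5,1.5)  cross = 3.5·1.5 − 19.5·6 = -111.7500; (r_i+r_j)·cross = 23·-111.7500 = -2570.2500
edge 2: (19.5,1.5)→(19,18.5)  cross = 19.5·18.5 − 19·1.5 = 332.2500; (r_i+r_j)·cross = 38.5·332.2500 = 12791.6250
edge 3: (19,18.5)→(17,40)  cross = 19·40 − 17·18.5 = 445.5000; (r_i+r_j)·cross = 36·445.5000 = 16038.0000
edge 4: (17,40)→(9,34)  cross = 17·34 − 9·40 = 218.0000; (r_i+r_j)·cross = 26·218.0000 = 5668.0000
edge 5: (9,34)→(3,26.5)  cross = 9·26.5 − 3·34 = 136.5000; (r_i+r_j)·cross = 12·136.5000 = 1638.0000
edge 6: (3,26.5)→(2.5,8.5)  cross = 3·8.5 − 2.5·26.5 = -40.7500; (r_i+r_j)·cross = 5.5·-40.7500 = -224.1250
Σcross = 965.0000 → A = |Σcross|/2 = 482.5000 mm²
Σ(r_i+r_j)·cross = 33252.7500 → first moment M = |Σ|/6 = 5542.1250
R_c = M/A = 5542.1250/482.5000 = 11.4863 mm
θ = 297° = 5.183628 rad
V = θ·R_c·A = 5.183628·11.4863·482.5000 = 28728.314 mm³

Volume = 28728.314 mm³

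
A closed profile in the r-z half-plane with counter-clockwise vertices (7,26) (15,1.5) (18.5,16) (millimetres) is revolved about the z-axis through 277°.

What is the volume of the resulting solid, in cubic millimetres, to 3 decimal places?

Profile (r,z), 3 vertices: (7,26) (15,1.5) (18.5,16)
edge 0: (7,26)→(15,1.5)  cross = 7·1.5 − 15·26 = -379.5000; (r_i+r_j)·cross = 22·-379.5000 = -8349.0000
edge 1: (15,1.5)→(18.5,16)  cross = 15·16 − 18.5·1.5 = 212.2500; (r_i+r_j)·cross = 33.5·212.2500 = 7110.3750
edge 2: (18.5,16)→(7,26)  cross = 18.5·26 − 7·16 = 369.0000; (r_i+r_j)·cross = 25.5·369.0000 = 9409.5000
Σcross = 201.7500 → A = |Σcross|/2 = 100.8750 mm²
Σ(r_i+r_j)·cross = 8170.8750 → first moment M = |Σ|/6 = 1361.8125
R_c = M/A = 1361.8125/100.8750 = 13.5000 mm
θ = 277° = 4.834562 rad
V = θ·R_c·A = 4.834562·13.5000·100.8750 = 6583.767 mm³

Volume = 6583.767 mm³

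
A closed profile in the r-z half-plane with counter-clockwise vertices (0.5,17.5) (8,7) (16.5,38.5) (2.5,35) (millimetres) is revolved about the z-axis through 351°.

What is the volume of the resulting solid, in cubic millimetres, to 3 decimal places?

Volume = 13047.074 mm³

Profile (r,z), 4 vertices: (0.5,17.5) (8,7) (16.5,38.5) (2.5,35)
edge 0: (0.5,17.5)→(8,7)  cross = 0.5·7 − 8·17.5 = -136.5000; (r_i+r_j)·cross = 8.5·-136.5000 = -1160.2500
edge 1: (8,7)→(16.5,38.5)  cross = 8·38.5 − 16.5·7 = 192.5000; (r_i+r_j)·cross = 24.5·192.5000 = 4716.2500
edge 2: (16.5,38.5)→(2.5,35)  cross = 16.5·35 − 2.5·38.5 = 481.2500; (r_i+r_j)·cross = 19·481.2500 = 9143.7500
edge 3: (2.5,35)→(0.5,17.5)  cross = 2.5·17.5 − 0.5·35 = 26.2500; (r_i+r_j)·cross = 3·26.2500 = 78.7500
Σcross = 563.5000 → A = |Σcross|/2 = 281.7500 mm²
Σ(r_i+r_j)·cross = 12778.5000 → first moment M = |Σ|/6 = 2129.7500
R_c = M/A = 2129.7500/281.7500 = 7.5590 mm
θ = 351° = 6.126106 rad
V = θ·R_c·A = 6.126106·7.5590·281.7500 = 13047.074 mm³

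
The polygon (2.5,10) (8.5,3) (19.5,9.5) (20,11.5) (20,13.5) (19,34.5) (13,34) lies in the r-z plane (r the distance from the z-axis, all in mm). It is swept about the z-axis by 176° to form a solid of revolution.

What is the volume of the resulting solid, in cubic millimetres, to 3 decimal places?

Profile (r,z), 7 vertices: (2.5,10) (8.5,3) (19.5,9.5) (20,11.5) (20,13.5) (19,34.5) (13,34)
edge 0: (2.5,10)→(8.5,3)  cross = 2.5·3 − 8.5·10 = -77.5000; (r_i+r_j)·cross = 11·-77.5000 = -852.5000
edge 1: (8.5,3)→(19.5,9.5)  cross = 8.5·9.5 − 19.5·3 = 22.2500; (r_i+r_j)·cross = 28·22.2500 = 623.0000
edge 2: (19.5,9.5)→(20,11.5)  cross = 19.5·11.5 − 20·9.5 = 34.2500; (r_i+r_j)·cross = 39.5·34.2500 = 1352.8750
edge 3: (20,11.5)→(20,13.5)  cross = 20·13.5 − 20·11.5 = 40.0000; (r_i+r_j)·cross = 40·40.0000 = 1600.0000
edge 4: (20,13.5)→(19,34.5)  cross = 20·34.5 − 19·13.5 = 433.5000; (r_i+r_j)·cross = 39·433.5000 = 16906.5000
edge 5: (19,34.5)→(13,34)  cross = 19·34 − 13·34.5 = 197.5000; (r_i+r_j)·cross = 32·197.5000 = 6320.0000
edge 6: (13,34)→(2.5,10)  cross = 13·10 − 2.5·34 = 45.0000; (r_i+r_j)·cross = 15.5·45.0000 = 697.5000
Σcross = 695.0000 → A = |Σcross|/2 = 347.5000 mm²
Σ(r_i+r_j)·cross = 26647.3750 → first moment M = |Σ|/6 = 4441.2292
R_c = M/A = 4441.2292/347.5000 = 12.7805 mm
θ = 176° = 3.071779 rad
V = θ·R_c·A = 3.071779·12.7805·347.5000 = 13642.477 mm³

Volume = 13642.477 mm³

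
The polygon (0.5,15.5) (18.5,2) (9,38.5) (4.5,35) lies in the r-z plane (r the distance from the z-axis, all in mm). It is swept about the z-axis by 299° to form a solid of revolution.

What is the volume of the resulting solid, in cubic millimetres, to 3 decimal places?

Profile (r,z), 4 vertices: (0.5,15.5) (18.5,2) (9,38.5) (4.5,35)
edge 0: (0.5,15.5)→(18.5,2)  cross = 0.5·2 − 18.5·15.5 = -285.7500; (r_i+r_j)·cross = 19·-285.7500 = -5429.2500
edge 1: (18.5,2)→(9,38.5)  cross = 18.5·38.5 − 9·2 = 694.2500; (r_i+r_j)·cross = 27.5·694.2500 = 19091.8750
edge 2: (9,38.5)→(4.5,35)  cross = 9·35 − 4.5·38.5 = 141.7500; (r_i+r_j)·cross = 13.5·141.7500 = 1913.6250
edge 3: (4.5,35)→(0.5,15.5)  cross = 4.5·15.5 − 0.5·35 = 52.2500; (r_i+r_j)·cross = 5·52.2500 = 261.2500
Σcross = 602.5000 → A = |Σcross|/2 = 301.2500 mm²
Σ(r_i+r_j)·cross = 15837.5000 → first moment M = |Σ|/6 = 2639.5833
R_c = M/A = 2639.5833/301.2500 = 8.7621 mm
θ = 299° = 5.218534 rad
V = θ·R_c·A = 5.218534·8.7621·301.2500 = 13774.757 mm³

Volume = 13774.757 mm³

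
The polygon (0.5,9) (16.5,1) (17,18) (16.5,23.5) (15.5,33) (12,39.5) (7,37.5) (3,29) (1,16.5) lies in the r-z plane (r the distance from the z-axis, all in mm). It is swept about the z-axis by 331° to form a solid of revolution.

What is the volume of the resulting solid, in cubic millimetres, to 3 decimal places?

Profile (r,z), 9 vertices: (0.5,9) (16.5,1) (17,18) (16.5,23.5) (15.5,33) (12,39.5) (7,37.5) (3,29) (1,16.5)
edge 0: (0.5,9)→(16.5,1)  cross = 0.5·1 − 16.5·9 = -148.0000; (r_i+r_j)·cross = 17·-148.0000 = -2516.0000
edge 1: (16.5,1)→(17,18)  cross = 16.5·18 − 17·1 = 280.0000; (r_i+r_j)·cross = 33.5·280.0000 = 9380.0000
edge 2: (17,18)→(16.5,23.5)  cross = 17·23.5 − 16.5·18 = 102.5000; (r_i+r_j)·cross = 33.5·102.5000 = 3433.7500
edge 3: (16.5,23.5)→(15.5,33)  cross = 16.5·33 − 15.5·23.5 = 180.2500; (r_i+r_j)·cross = 32·180.2500 = 5768.0000
edge 4: (15.5,33)→(12,39.5)  cross = 15.5·39.5 − 12·33 = 216.2500; (r_i+r_j)·cross = 27.5·216.2500 = 5946.8750
edge 5: (12,39.5)→(7,37.5)  cross = 12·37.5 − 7·39.5 = 173.5000; (r_i+r_j)·cross = 19·173.5000 = 3296.5000
edge 6: (7,37.5)→(3,29)  cross = 7·29 − 3·37.5 = 90.5000; (r_i+r_j)·cross = 10·90.5000 = 905.0000
edge 7: (3,29)→(1,16.5)  cross = 3·16.5 − 1·29 = 20.5000; (r_i+r_j)·cross = 4·20.5000 = 82.0000
edge 8: (1,16.5)→(0.5,9)  cross = 1·9 − 0.5·16.5 = 0.7500; (r_i+r_j)·cross = 1.5·0.7500 = 1.1250
Σcross = 916.2500 → A = |Σcross|/2 = 458.1250 mm²
Σ(r_i+r_j)·cross = 26297.2500 → first moment M = |Σ|/6 = 4382.8750
R_c = M/A = 4382.8750/458.1250 = 9.5670 mm
θ = 331° = 5.777040 rad
V = θ·R_c·A = 5.777040·9.5670·458.1250 = 25320.043 mm³

Volume = 25320.043 mm³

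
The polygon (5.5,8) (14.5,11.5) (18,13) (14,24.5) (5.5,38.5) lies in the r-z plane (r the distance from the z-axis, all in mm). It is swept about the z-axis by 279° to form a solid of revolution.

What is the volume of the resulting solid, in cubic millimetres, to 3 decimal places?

Volume = 10282.187 mm³

Profile (r,z), 5 vertices: (5.5,8) (14.5,11.5) (18,13) (14,24.5) (5.5,38.5)
edge 0: (5.5,8)→(14.5,11.5)  cross = 5.5·11.5 − 14.5·8 = -52.7500; (r_i+r_j)·cross = 20·-52.7500 = -1055.0000
edge 1: (14.5,11.5)→(18,13)  cross = 14.5·13 − 18·11.5 = -18.5000; (r_i+r_j)·cross = 32.5·-18.5000 = -601.2500
edge 2: (18,13)→(14,24.5)  cross = 18·24.5 − 14·13 = 259.0000; (r_i+r_j)·cross = 32·259.0000 = 8288.0000
edge 3: (14,24.5)→(5.5,38.5)  cross = 14·38.5 − 5.5·24.5 = 404.2500; (r_i+r_j)·cross = 19.5·404.2500 = 7882.8750
edge 4: (5.5,38.5)→(5.5,8)  cross = 5.5·8 − 5.5·38.5 = -167.7500; (r_i+r_j)·cross = 11·-167.7500 = -1845.2500
Σcross = 424.2500 → A = |Σcross|/2 = 212.1250 mm²
Σ(r_i+r_j)·cross = 12669.3750 → first moment M = |Σ|/6 = 2111.5625
R_c = M/A = 2111.5625/212.1250 = 9.9543 mm
θ = 279° = 4.869469 rad
V = θ·R_c·A = 4.869469·9.9543·212.1250 = 10282.187 mm³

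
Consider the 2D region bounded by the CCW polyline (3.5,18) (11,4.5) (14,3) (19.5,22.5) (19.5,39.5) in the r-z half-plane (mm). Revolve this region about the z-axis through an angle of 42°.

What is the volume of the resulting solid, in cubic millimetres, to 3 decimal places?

Profile (r,z), 5 vertices: (3.5,18) (11,4.5) (14,3) (19.5,22.5) (19.5,39.5)
edge 0: (3.5,18)→(11,4.5)  cross = 3.5·4.5 − 11·18 = -182.2500; (r_i+r_j)·cross = 14.5·-182.2500 = -2642.6250
edge 1: (11,4.5)→(14,3)  cross = 11·3 − 14·4.5 = -30.0000; (r_i+r_j)·cross = 25·-30.0000 = -750.0000
edge 2: (14,3)→(19.5,22.5)  cross = 14·22.5 − 19.5·3 = 256.5000; (r_i+r_j)·cross = 33.5·256.5000 = 8592.7500
edge 3: (19.5,22.5)→(19.5,39.5)  cross = 19.5·39.5 − 19.5·22.5 = 331.5000; (r_i+r_j)·cross = 39·331.5000 = 12928.5000
edge 4: (19.5,39.5)→(3.5,18)  cross = 19.5·18 − 3.5·39.5 = 212.7500; (r_i+r_j)·cross = 23·212.7500 = 4893.2500
Σcross = 588.5000 → A = |Σcross|/2 = 294.2500 mm²
Σ(r_i+r_j)·cross = 23021.8750 → first moment M = |Σ|/6 = 3836.9792
R_c = M/A = 3836.9792/294.2500 = 13.0399 mm
θ = 42° = 0.733038 rad
V = θ·R_c·A = 0.733038·13.0399·294.2500 = 2812.653 mm³

Volume = 2812.653 mm³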